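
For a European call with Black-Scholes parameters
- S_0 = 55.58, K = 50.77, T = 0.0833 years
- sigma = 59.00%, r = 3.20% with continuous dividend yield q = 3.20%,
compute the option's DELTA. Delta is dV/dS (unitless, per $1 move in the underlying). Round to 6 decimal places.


Answer: Delta = 0.729341

Derivation:
d1 = 0.6167108981; d2 = 0.4464266357
phi(d1) = 0.3298541476; exp(-qT) = 0.9973379496; exp(-rT) = 0.9973379496
N(d1) = 0.7312872842
Delta = exp(-qT) * N(d1) = 0.9973379496 * 0.7312872842 = 0.729341


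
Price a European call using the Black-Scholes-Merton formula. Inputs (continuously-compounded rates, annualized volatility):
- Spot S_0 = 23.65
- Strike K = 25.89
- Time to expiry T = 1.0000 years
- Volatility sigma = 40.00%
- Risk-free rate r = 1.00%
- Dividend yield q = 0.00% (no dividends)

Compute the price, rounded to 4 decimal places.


d1 = (ln(S/K) + (r - q + 0.5*sigma^2) * T) / (sigma * sqrt(T)) = -0.00123420
d2 = d1 - sigma * sqrt(T) = -0.40123420
exp(-rT) = 0.99004983; exp(-qT) = 1.00000000
C = S_0 * exp(-qT) * N(d1) - K * exp(-rT) * N(d2)
N(d1) = 0.49950763; N(d2) = 0.34412385
C = 23.6500 * 1.00000000 * 0.49950763 - 25.8900 * 0.99004983 * 0.34412385 = 2.9926

Answer: Price = 2.9926


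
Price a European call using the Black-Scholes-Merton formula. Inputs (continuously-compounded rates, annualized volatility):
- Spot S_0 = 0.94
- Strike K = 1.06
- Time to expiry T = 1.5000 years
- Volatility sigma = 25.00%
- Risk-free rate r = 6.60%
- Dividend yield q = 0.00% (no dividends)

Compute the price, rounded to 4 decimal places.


d1 = (ln(S/K) + (r - q + 0.5*sigma^2) * T) / (sigma * sqrt(T)) = 0.08403608
d2 = d1 - sigma * sqrt(T) = -0.22215014
exp(-rT) = 0.90574271; exp(-qT) = 1.00000000
C = S_0 * exp(-qT) * N(d1) - K * exp(-rT) * N(d2)
N(d1) = 0.53348613; N(d2) = 0.41209850
C = 0.9400 * 1.00000000 * 0.53348613 - 1.0600 * 0.90574271 * 0.41209850 = 0.1058

Answer: Price = 0.1058


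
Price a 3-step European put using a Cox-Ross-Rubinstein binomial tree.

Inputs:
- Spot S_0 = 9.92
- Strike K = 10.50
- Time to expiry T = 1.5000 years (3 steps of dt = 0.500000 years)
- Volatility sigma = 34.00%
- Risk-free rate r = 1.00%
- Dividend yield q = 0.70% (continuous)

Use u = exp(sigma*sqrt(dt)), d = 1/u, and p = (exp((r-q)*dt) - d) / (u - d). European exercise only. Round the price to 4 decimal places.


dt = T/N = 0.500000
u = exp(sigma*sqrt(dt)) = 1.271778; d = 1/u = 0.786300
p = (exp((r-q)*dt) - d) / (u - d) = 0.443276
Discount per step: exp(-r*dt) = 0.995012
Stock lattice S(k, i) with i counting down-moves:
  k=0: S(0,0) = 9.9200
  k=1: S(1,0) = 12.6160; S(1,1) = 7.8001
  k=2: S(2,0) = 16.0448; S(2,1) = 9.9200; S(2,2) = 6.1332
  k=3: S(3,0) = 20.4054; S(3,1) = 12.6160; S(3,2) = 7.8001; S(3,3) = 4.8226
Terminal payoffs V(N, i) = max(K - S_T, 0):
  V(3,0) = 0.000000; V(3,1) = 0.000000; V(3,2) = 2.699900; V(3,3) = 5.677444
Backward induction: V(k, i) = exp(-r*dt) * [p * V(k+1, i) + (1-p) * V(k+1, i+1)].
  V(2,0) = exp(-r*dt) * [p*0.000000 + (1-p)*0.000000] = 0.000000
  V(2,1) = exp(-r*dt) * [p*0.000000 + (1-p)*2.699900] = 1.495603
  V(2,2) = exp(-r*dt) * [p*2.699900 + (1-p)*5.677444] = 4.335837
  V(1,0) = exp(-r*dt) * [p*0.000000 + (1-p)*1.495603] = 0.828485
  V(1,1) = exp(-r*dt) * [p*1.495603 + (1-p)*4.335837] = 3.061484
  V(0,0) = exp(-r*dt) * [p*0.828485 + (1-p)*3.061484] = 2.061317

Answer: Price = V(0,0) = 2.0613


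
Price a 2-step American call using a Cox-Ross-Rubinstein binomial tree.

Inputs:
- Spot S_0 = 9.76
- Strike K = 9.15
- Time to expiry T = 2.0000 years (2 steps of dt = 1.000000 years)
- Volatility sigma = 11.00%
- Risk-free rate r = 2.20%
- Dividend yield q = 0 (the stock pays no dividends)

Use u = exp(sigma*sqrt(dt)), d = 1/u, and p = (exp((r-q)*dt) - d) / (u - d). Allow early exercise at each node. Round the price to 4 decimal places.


dt = T/N = 1.000000
u = exp(sigma*sqrt(dt)) = 1.116278; d = 1/u = 0.895834
p = (exp((r-q)*dt) - d) / (u - d) = 0.573432
Discount per step: exp(-r*dt) = 0.978240
Stock lattice S(k, i) with i counting down-moves:
  k=0: S(0,0) = 9.7600
  k=1: S(1,0) = 10.8949; S(1,1) = 8.7433
  k=2: S(2,0) = 12.1617; S(2,1) = 9.7600; S(2,2) = 7.8326
Terminal payoffs V(N, i) = max(S_T - K, 0):
  V(2,0) = 3.011709; V(2,1) = 0.610000; V(2,2) = 0.000000
Backward induction: V(k, i) = exp(-r*dt) * [p * V(k+1, i) + (1-p) * V(k+1, i+1)]; then take max(V_cont, immediate exercise) for American.
  V(1,0) = exp(-r*dt) * [p*3.011709 + (1-p)*0.610000] = 1.943976; exercise = 1.744874; V(1,0) = max -> 1.943976
  V(1,1) = exp(-r*dt) * [p*0.610000 + (1-p)*0.000000] = 0.342182; exercise = 0.000000; V(1,1) = max -> 0.342182
  V(0,0) = exp(-r*dt) * [p*1.943976 + (1-p)*0.342182] = 1.233270; exercise = 0.610000; V(0,0) = max -> 1.233270

Answer: Price = V(0,0) = 1.2333


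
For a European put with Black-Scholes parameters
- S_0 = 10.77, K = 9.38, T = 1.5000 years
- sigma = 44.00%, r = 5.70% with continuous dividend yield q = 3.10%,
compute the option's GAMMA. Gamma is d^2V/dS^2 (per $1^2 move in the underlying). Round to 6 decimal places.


Answer: Gamma = 0.054864

Derivation:
d1 = 0.5982409734; d2 = 0.0593532299
phi(d1) = 0.3335759630; exp(-qT) = 0.9545645606; exp(-rT) = 0.9180531431
Gamma = exp(-qT) * phi(d1) / (S * sigma * sqrt(T)) = 0.9545645606 * 0.3335759630 / (10.7700 * 0.4400 * 1.2247448714) = 0.054864


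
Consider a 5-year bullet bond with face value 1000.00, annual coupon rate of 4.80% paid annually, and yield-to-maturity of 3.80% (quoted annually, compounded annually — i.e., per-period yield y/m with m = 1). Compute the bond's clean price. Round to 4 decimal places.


Coupon per period c = face * coupon_rate / m = 48.000000
Periods per year m = 1; per-period yield y/m = 0.038000
Number of cashflows N = 5
Cashflows (t years, CF_t, discount factor 1/(1+y/m)^(m*t), PV):
  t = 1.0000: CF_t = 48.000000, DF = 0.963391, PV = 46.242775
  t = 2.0000: CF_t = 48.000000, DF = 0.928122, PV = 44.549879
  t = 3.0000: CF_t = 48.000000, DF = 0.894145, PV = 42.918959
  t = 4.0000: CF_t = 48.000000, DF = 0.861411, PV = 41.347744
  t = 5.0000: CF_t = 1048.000000, DF = 0.829876, PV = 869.710103
Price P = sum_t PV_t = 1044.769460

Answer: Price = 1044.7695


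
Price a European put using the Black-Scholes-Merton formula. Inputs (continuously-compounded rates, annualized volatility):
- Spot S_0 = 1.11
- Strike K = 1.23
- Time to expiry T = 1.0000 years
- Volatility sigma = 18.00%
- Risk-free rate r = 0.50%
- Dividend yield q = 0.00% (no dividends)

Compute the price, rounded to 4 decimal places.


Answer: Price = 0.1526

Derivation:
d1 = (ln(S/K) + (r - q + 0.5*sigma^2) * T) / (sigma * sqrt(T)) = -0.45252308
d2 = d1 - sigma * sqrt(T) = -0.63252308
exp(-rT) = 0.99501248; exp(-qT) = 1.00000000
P = K * exp(-rT) * N(-d2) - S_0 * exp(-qT) * N(-d1)
N(-d1) = 0.67455390; N(-d2) = 0.73647743
P = 1.2300 * 0.99501248 * 0.73647743 - 1.1100 * 1.00000000 * 0.67455390 = 0.1526


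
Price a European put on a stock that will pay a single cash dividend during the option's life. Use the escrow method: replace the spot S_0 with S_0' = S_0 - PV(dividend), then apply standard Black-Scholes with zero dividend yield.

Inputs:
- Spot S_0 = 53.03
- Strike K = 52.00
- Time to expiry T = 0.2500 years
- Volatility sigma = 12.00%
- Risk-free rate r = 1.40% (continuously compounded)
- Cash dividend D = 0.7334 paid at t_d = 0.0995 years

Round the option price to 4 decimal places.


PV(D) = D * exp(-r * t_d) = 0.7334 * 0.99860797 = 0.73237909
S_0' = S_0 - PV(D) = 53.0300 - 0.73237909 = 52.29762091
d1 = (ln(S_0'/K) + (r + sigma^2/2)*T) / (sigma*sqrt(T)) = 0.18345270
d2 = d1 - sigma*sqrt(T) = 0.12345270
exp(-rT) = 0.99650612
N(-d1) = 0.42722141; N(-d2) = 0.45087431
P = K * exp(-rT) * N(-d2) - S_0' * N(-d1) = 52.0000 * 0.99650612 * 0.45087431 - 52.29762091 * 0.42722141 = 1.0209

Answer: Price = 1.0209


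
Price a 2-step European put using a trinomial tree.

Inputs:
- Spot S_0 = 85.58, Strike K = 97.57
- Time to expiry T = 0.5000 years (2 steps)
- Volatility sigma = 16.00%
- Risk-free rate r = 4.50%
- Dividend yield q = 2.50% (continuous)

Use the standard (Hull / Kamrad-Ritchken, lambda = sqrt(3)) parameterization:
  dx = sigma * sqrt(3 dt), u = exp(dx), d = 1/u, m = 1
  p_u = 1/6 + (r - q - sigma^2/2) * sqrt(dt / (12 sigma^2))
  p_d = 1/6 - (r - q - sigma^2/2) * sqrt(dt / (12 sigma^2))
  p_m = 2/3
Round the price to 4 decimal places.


Answer: Price = V(0,0) = 11.4969

Derivation:
dt = T/N = 0.250000; dx = sigma*sqrt(3*dt) = 0.138564
u = exp(dx) = 1.148623; d = 1/u = 0.870607
p_u = 0.173162, p_m = 0.666667, p_d = 0.160171
Discount per step: exp(-r*dt) = 0.988813
Stock lattice S(k, j) with j the centered position index:
  k=0: S(0,+0) = 85.5800
  k=1: S(1,-1) = 74.5066; S(1,+0) = 85.5800; S(1,+1) = 98.2992
  k=2: S(2,-2) = 64.8660; S(2,-1) = 74.5066; S(2,+0) = 85.5800; S(2,+1) = 98.2992; S(2,+2) = 112.9087
Terminal payoffs V(N, j) = max(K - S_T, 0):
  V(2,-2) = 32.704008; V(2,-1) = 23.063412; V(2,+0) = 11.990000; V(2,+1) = 0.000000; V(2,+2) = 0.000000
Backward induction: V(k, j) = exp(-r*dt) * [p_u * V(k+1, j+1) + p_m * V(k+1, j) + p_d * V(k+1, j-1)]
  V(1,-1) = exp(-r*dt) * [p_u*11.990000 + p_m*23.063412 + p_d*32.704008] = 22.436235
  V(1,+0) = exp(-r*dt) * [p_u*0.000000 + p_m*11.990000 + p_d*23.063412] = 11.556687
  V(1,+1) = exp(-r*dt) * [p_u*0.000000 + p_m*0.000000 + p_d*11.990000] = 1.898972
  V(0,+0) = exp(-r*dt) * [p_u*1.898972 + p_m*11.556687 + p_d*22.436235] = 11.496863


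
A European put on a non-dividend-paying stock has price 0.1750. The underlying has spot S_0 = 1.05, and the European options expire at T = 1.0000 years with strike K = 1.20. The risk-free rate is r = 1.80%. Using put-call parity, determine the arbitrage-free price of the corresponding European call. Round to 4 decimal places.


Put-call parity: C - P = S_0 * exp(-qT) - K * exp(-rT).
S_0 * exp(-qT) = 1.0500 * 1.00000000 = 1.05000000
K * exp(-rT) = 1.2000 * 0.98216103 = 1.17859324
C = P + S*exp(-qT) - K*exp(-rT)
C = 0.1750 + 1.05000000 - 1.17859324 = 0.0464

Answer: Call price = 0.0464


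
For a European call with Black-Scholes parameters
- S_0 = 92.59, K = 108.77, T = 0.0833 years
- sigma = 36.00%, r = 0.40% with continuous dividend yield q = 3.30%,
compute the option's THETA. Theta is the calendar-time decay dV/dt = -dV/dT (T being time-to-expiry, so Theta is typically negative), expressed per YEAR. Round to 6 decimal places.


d1 = -1.5213554927; d2 = -1.6252577545
phi(d1) = 0.1254058751; exp(-qT) = 0.9972548748; exp(-rT) = 0.9996668555
Theta = -S*exp(-qT)*phi(d1)*sigma/(2*sqrt(T)) - r*K*exp(-rT)*N(d2) + q*S*exp(-qT)*N(d1)
N(d1) = 0.0640853257; N(d2) = 0.0520538244; sqrt(T) = 0.2886173938
Term 1 = -92.5900 * 0.9972548748 * 0.1254058751 * 0.3600 / (2 * 0.2886173938) = -7.2216783207
Term 2 = -0.0040 * 108.7700 * 0.9996668555 * 0.0520538244 = -0.0226400330
Term 3 = 0.0330 * 92.5900 * 0.9972548748 * 0.0640853257 = 0.1952732650
Theta = -7.2216783207 + (-0.0226400330) + (0.1952732650) = -7.049045

Answer: Theta = -7.049045


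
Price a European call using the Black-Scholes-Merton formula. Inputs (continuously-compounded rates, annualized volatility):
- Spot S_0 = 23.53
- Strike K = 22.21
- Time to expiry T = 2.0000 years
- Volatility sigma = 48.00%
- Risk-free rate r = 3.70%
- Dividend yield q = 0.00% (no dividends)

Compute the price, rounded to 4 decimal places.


d1 = (ln(S/K) + (r - q + 0.5*sigma^2) * T) / (sigma * sqrt(T)) = 0.53347312
d2 = d1 - sigma * sqrt(T) = -0.14534939
exp(-rT) = 0.92867169; exp(-qT) = 1.00000000
C = S_0 * exp(-qT) * N(d1) - K * exp(-rT) * N(d2)
N(d1) = 0.70314694; N(d2) = 0.44221751
C = 23.5300 * 1.00000000 * 0.70314694 - 22.2100 * 0.92867169 * 0.44221751 = 7.4240

Answer: Price = 7.4240


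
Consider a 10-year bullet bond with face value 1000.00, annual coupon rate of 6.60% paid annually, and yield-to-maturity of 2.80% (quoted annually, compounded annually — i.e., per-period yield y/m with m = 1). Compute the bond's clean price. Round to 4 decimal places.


Answer: Price = 1327.4815

Derivation:
Coupon per period c = face * coupon_rate / m = 66.000000
Periods per year m = 1; per-period yield y/m = 0.028000
Number of cashflows N = 10
Cashflows (t years, CF_t, discount factor 1/(1+y/m)^(m*t), PV):
  t = 1.0000: CF_t = 66.000000, DF = 0.972763, PV = 64.202335
  t = 2.0000: CF_t = 66.000000, DF = 0.946267, PV = 62.453633
  t = 3.0000: CF_t = 66.000000, DF = 0.920493, PV = 60.752561
  t = 4.0000: CF_t = 66.000000, DF = 0.895422, PV = 59.097822
  t = 5.0000: CF_t = 66.000000, DF = 0.871033, PV = 57.488154
  t = 6.0000: CF_t = 66.000000, DF = 0.847308, PV = 55.922329
  t = 7.0000: CF_t = 66.000000, DF = 0.824230, PV = 54.399152
  t = 8.0000: CF_t = 66.000000, DF = 0.801780, PV = 52.917463
  t = 9.0000: CF_t = 66.000000, DF = 0.779941, PV = 51.476132
  t = 10.0000: CF_t = 1066.000000, DF = 0.758698, PV = 808.771908
Price P = sum_t PV_t = 1327.481489


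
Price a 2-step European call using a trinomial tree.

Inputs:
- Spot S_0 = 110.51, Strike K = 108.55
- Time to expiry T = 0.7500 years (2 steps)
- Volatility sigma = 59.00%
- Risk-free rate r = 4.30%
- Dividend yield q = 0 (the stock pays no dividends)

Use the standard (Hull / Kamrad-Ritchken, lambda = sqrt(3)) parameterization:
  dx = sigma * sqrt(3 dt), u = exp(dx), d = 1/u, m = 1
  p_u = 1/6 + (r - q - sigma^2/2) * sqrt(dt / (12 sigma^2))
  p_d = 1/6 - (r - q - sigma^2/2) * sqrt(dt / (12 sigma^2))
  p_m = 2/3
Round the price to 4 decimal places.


Answer: Price = V(0,0) = 21.4394

Derivation:
dt = T/N = 0.375000; dx = sigma*sqrt(3*dt) = 0.625790
u = exp(dx) = 1.869722; d = 1/u = 0.534839
p_u = 0.127401, p_m = 0.666667, p_d = 0.205932
Discount per step: exp(-r*dt) = 0.984004
Stock lattice S(k, j) with j the centered position index:
  k=0: S(0,+0) = 110.5100
  k=1: S(1,-1) = 59.1051; S(1,+0) = 110.5100; S(1,+1) = 206.6229
  k=2: S(2,-2) = 31.6117; S(2,-1) = 59.1051; S(2,+0) = 110.5100; S(2,+1) = 206.6229; S(2,+2) = 386.3273
Terminal payoffs V(N, j) = max(S_T - K, 0):
  V(2,-2) = 0.000000; V(2,-1) = 0.000000; V(2,+0) = 1.960000; V(2,+1) = 98.072925; V(2,+2) = 277.777331
Backward induction: V(k, j) = exp(-r*dt) * [p_u * V(k+1, j+1) + p_m * V(k+1, j) + p_d * V(k+1, j-1)]
  V(1,-1) = exp(-r*dt) * [p_u*1.960000 + p_m*0.000000 + p_d*0.000000] = 0.245712
  V(1,+0) = exp(-r*dt) * [p_u*98.072925 + p_m*1.960000 + p_d*0.000000] = 13.580521
  V(1,+1) = exp(-r*dt) * [p_u*277.777331 + p_m*98.072925 + p_d*1.960000] = 99.556401
  V(0,+0) = exp(-r*dt) * [p_u*99.556401 + p_m*13.580521 + p_d*0.245712] = 21.439380


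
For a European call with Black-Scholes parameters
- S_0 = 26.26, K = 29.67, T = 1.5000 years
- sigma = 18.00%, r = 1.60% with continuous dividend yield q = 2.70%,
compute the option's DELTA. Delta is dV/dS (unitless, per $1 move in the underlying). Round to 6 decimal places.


d1 = -0.5184279967; d2 = -0.7388820736
phi(d1) = 0.3487770706; exp(-qT) = 0.9603091645; exp(-rT) = 0.9762857098
N(d1) = 0.3020798427
Delta = exp(-qT) * N(d1) = 0.9603091645 * 0.3020798427 = 0.290090

Answer: Delta = 0.290090


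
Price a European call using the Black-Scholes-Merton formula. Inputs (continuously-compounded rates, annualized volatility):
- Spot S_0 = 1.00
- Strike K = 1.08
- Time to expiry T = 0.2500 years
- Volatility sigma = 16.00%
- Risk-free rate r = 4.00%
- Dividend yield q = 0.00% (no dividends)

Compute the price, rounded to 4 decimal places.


Answer: Price = 0.0093

Derivation:
d1 = (ln(S/K) + (r - q + 0.5*sigma^2) * T) / (sigma * sqrt(T)) = -0.79701301
d2 = d1 - sigma * sqrt(T) = -0.87701301
exp(-rT) = 0.99004983; exp(-qT) = 1.00000000
C = S_0 * exp(-qT) * N(d1) - K * exp(-rT) * N(d2)
N(d1) = 0.21272174; N(d2) = 0.19023978
C = 1.0000 * 1.00000000 * 0.21272174 - 1.0800 * 0.99004983 * 0.19023978 = 0.0093


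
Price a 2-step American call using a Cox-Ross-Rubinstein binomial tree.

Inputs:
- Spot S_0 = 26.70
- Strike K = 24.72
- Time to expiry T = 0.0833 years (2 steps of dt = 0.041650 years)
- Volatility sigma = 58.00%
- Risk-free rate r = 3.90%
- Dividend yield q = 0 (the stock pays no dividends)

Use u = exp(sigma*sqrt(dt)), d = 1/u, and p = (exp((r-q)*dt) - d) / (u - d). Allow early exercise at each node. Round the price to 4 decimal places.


dt = T/N = 0.041650
u = exp(sigma*sqrt(dt)) = 1.125659; d = 1/u = 0.888369
p = (exp((r-q)*dt) - d) / (u - d) = 0.477293
Discount per step: exp(-r*dt) = 0.998377
Stock lattice S(k, i) with i counting down-moves:
  k=0: S(0,0) = 26.7000
  k=1: S(1,0) = 30.0551; S(1,1) = 23.7194
  k=2: S(2,0) = 33.8318; S(2,1) = 26.7000; S(2,2) = 21.0716
Terminal payoffs V(N, i) = max(S_T - K, 0):
  V(2,0) = 9.111767; V(2,1) = 1.980000; V(2,2) = 0.000000
Backward induction: V(k, i) = exp(-r*dt) * [p * V(k+1, i) + (1-p) * V(k+1, i+1)]; then take max(V_cont, immediate exercise) for American.
  V(1,0) = exp(-r*dt) * [p*9.111767 + (1-p)*1.980000] = 5.375207; exercise = 5.335086; V(1,0) = max -> 5.375207
  V(1,1) = exp(-r*dt) * [p*1.980000 + (1-p)*0.000000] = 0.943507; exercise = 0.000000; V(1,1) = max -> 0.943507
  V(0,0) = exp(-r*dt) * [p*5.375207 + (1-p)*0.943507] = 3.053764; exercise = 1.980000; V(0,0) = max -> 3.053764

Answer: Price = V(0,0) = 3.0538


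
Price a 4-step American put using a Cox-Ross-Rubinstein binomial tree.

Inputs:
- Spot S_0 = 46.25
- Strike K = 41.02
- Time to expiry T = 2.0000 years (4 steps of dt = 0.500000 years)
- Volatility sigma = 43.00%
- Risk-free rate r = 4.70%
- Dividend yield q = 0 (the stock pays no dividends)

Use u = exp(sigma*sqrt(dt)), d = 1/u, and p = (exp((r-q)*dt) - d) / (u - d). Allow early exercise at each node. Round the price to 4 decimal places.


dt = T/N = 0.500000
u = exp(sigma*sqrt(dt)) = 1.355345; d = 1/u = 0.737820
p = (exp((r-q)*dt) - d) / (u - d) = 0.463072
Discount per step: exp(-r*dt) = 0.976774
Stock lattice S(k, i) with i counting down-moves:
  k=0: S(0,0) = 46.2500
  k=1: S(1,0) = 62.6847; S(1,1) = 34.1242
  k=2: S(2,0) = 84.9594; S(2,1) = 46.2500; S(2,2) = 25.1775
  k=3: S(3,0) = 115.1493; S(3,1) = 62.6847; S(3,2) = 34.1242; S(3,3) = 18.5764
  k=4: S(4,0) = 156.0670; S(4,1) = 84.9594; S(4,2) = 46.2500; S(4,3) = 25.1775; S(4,4) = 13.7061
Terminal payoffs V(N, i) = max(K - S_T, 0):
  V(4,0) = 0.000000; V(4,1) = 0.000000; V(4,2) = 0.000000; V(4,3) = 15.842528; V(4,4) = 27.313944
Backward induction: V(k, i) = exp(-r*dt) * [p * V(k+1, i) + (1-p) * V(k+1, i+1)]; then take max(V_cont, immediate exercise) for American.
  V(3,0) = exp(-r*dt) * [p*0.000000 + (1-p)*0.000000] = 0.000000; exercise = 0.000000; V(3,0) = max -> 0.000000
  V(3,1) = exp(-r*dt) * [p*0.000000 + (1-p)*0.000000] = 0.000000; exercise = 0.000000; V(3,1) = max -> 0.000000
  V(3,2) = exp(-r*dt) * [p*0.000000 + (1-p)*15.842528] = 8.308728; exercise = 6.895843; V(3,2) = max -> 8.308728
  V(3,3) = exp(-r*dt) * [p*15.842528 + (1-p)*27.313944] = 21.490836; exercise = 22.443567; V(3,3) = max -> 22.443567
  V(2,0) = exp(-r*dt) * [p*0.000000 + (1-p)*0.000000] = 0.000000; exercise = 0.000000; V(2,0) = max -> 0.000000
  V(2,1) = exp(-r*dt) * [p*0.000000 + (1-p)*8.308728] = 4.357572; exercise = 0.000000; V(2,1) = max -> 4.357572
  V(2,2) = exp(-r*dt) * [p*8.308728 + (1-p)*22.443567] = 15.528868; exercise = 15.842528; V(2,2) = max -> 15.842528
  V(1,0) = exp(-r*dt) * [p*0.000000 + (1-p)*4.357572] = 2.285360; exercise = 0.000000; V(1,0) = max -> 2.285360
  V(1,1) = exp(-r*dt) * [p*4.357572 + (1-p)*15.842528] = 10.279731; exercise = 6.895843; V(1,1) = max -> 10.279731
  V(0,0) = exp(-r*dt) * [p*2.285360 + (1-p)*10.279731] = 6.424986; exercise = 0.000000; V(0,0) = max -> 6.424986

Answer: Price = V(0,0) = 6.4250


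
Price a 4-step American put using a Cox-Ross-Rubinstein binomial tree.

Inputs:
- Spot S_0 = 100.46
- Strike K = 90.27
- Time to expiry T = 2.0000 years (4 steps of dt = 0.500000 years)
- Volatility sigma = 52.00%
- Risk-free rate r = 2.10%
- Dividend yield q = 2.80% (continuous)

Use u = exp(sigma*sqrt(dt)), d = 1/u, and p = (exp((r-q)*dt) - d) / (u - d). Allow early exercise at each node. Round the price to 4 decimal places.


dt = T/N = 0.500000
u = exp(sigma*sqrt(dt)) = 1.444402; d = 1/u = 0.692328
p = (exp((r-q)*dt) - d) / (u - d) = 0.404452
Discount per step: exp(-r*dt) = 0.989555
Stock lattice S(k, i) with i counting down-moves:
  k=0: S(0,0) = 100.4600
  k=1: S(1,0) = 145.1046; S(1,1) = 69.5513
  k=2: S(2,0) = 209.5895; S(2,1) = 100.4600; S(2,2) = 48.1523
  k=3: S(3,0) = 302.7315; S(3,1) = 145.1046; S(3,2) = 69.5513; S(3,3) = 33.3372
  k=4: S(4,0) = 437.2660; S(4,1) = 209.5895; S(4,2) = 100.4600; S(4,3) = 48.1523; S(4,4) = 23.0803
Terminal payoffs V(N, i) = max(K - S_T, 0):
  V(4,0) = 0.000000; V(4,1) = 0.000000; V(4,2) = 0.000000; V(4,3) = 42.117715; V(4,4) = 67.189744
Backward induction: V(k, i) = exp(-r*dt) * [p * V(k+1, i) + (1-p) * V(k+1, i+1)]; then take max(V_cont, immediate exercise) for American.
  V(3,0) = exp(-r*dt) * [p*0.000000 + (1-p)*0.000000] = 0.000000; exercise = 0.000000; V(3,0) = max -> 0.000000
  V(3,1) = exp(-r*dt) * [p*0.000000 + (1-p)*0.000000] = 0.000000; exercise = 0.000000; V(3,1) = max -> 0.000000
  V(3,2) = exp(-r*dt) * [p*0.000000 + (1-p)*42.117715] = 24.821113; exercise = 20.718735; V(3,2) = max -> 24.821113
  V(3,3) = exp(-r*dt) * [p*42.117715 + (1-p)*67.189744] = 56.453420; exercise = 56.932828; V(3,3) = max -> 56.932828
  V(2,0) = exp(-r*dt) * [p*0.000000 + (1-p)*0.000000] = 0.000000; exercise = 0.000000; V(2,0) = max -> 0.000000
  V(2,1) = exp(-r*dt) * [p*0.000000 + (1-p)*24.821113] = 14.627756; exercise = 0.000000; V(2,1) = max -> 14.627756
  V(2,2) = exp(-r*dt) * [p*24.821113 + (1-p)*56.932828] = 43.486160; exercise = 42.117715; V(2,2) = max -> 43.486160
  V(1,0) = exp(-r*dt) * [p*0.000000 + (1-p)*14.627756] = 8.620533; exercise = 0.000000; V(1,0) = max -> 8.620533
  V(1,1) = exp(-r*dt) * [p*14.627756 + (1-p)*43.486160] = 31.482009; exercise = 20.718735; V(1,1) = max -> 31.482009
  V(0,0) = exp(-r*dt) * [p*8.620533 + (1-p)*31.482009] = 22.003379; exercise = 0.000000; V(0,0) = max -> 22.003379

Answer: Price = V(0,0) = 22.0034


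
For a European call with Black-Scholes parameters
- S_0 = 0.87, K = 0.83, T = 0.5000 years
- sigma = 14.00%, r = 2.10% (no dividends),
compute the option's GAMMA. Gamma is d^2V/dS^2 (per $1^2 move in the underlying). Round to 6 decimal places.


d1 = 0.6310171505; d2 = 0.5320222011
phi(d1) = 0.3269232467; exp(-qT) = 1.0000000000; exp(-rT) = 0.9895549326
Gamma = exp(-qT) * phi(d1) / (S * sigma * sqrt(T)) = 1.0000000000 * 0.3269232467 / (0.8700 * 0.1400 * 0.7071067812) = 3.795889

Answer: Gamma = 3.795889


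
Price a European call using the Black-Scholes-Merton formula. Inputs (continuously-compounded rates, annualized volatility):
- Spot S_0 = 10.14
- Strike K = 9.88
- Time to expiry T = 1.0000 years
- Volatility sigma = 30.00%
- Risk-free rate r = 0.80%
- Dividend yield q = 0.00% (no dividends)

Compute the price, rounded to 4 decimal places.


d1 = (ln(S/K) + (r - q + 0.5*sigma^2) * T) / (sigma * sqrt(T)) = 0.26325162
d2 = d1 - sigma * sqrt(T) = -0.03674838
exp(-rT) = 0.99203191; exp(-qT) = 1.00000000
C = S_0 * exp(-qT) * N(d1) - K * exp(-rT) * N(d2)
N(d1) = 0.60382168; N(d2) = 0.48534282
C = 10.1400 * 1.00000000 * 0.60382168 - 9.8800 * 0.99203191 * 0.48534282 = 1.3658

Answer: Price = 1.3658


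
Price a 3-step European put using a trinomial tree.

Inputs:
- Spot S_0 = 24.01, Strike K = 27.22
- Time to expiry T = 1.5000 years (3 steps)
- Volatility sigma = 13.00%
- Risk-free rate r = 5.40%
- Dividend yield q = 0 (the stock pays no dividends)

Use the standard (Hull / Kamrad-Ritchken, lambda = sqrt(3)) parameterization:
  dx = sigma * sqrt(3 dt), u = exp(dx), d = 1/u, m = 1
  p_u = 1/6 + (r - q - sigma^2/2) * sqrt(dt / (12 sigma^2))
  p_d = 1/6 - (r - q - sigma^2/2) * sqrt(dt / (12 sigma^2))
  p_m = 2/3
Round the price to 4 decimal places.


Answer: Price = V(0,0) = 2.1474

Derivation:
dt = T/N = 0.500000; dx = sigma*sqrt(3*dt) = 0.159217
u = exp(dx) = 1.172592; d = 1/u = 0.852811
p_u = 0.238189, p_m = 0.666667, p_d = 0.095145
Discount per step: exp(-r*dt) = 0.973361
Stock lattice S(k, j) with j the centered position index:
  k=0: S(0,+0) = 24.0100
  k=1: S(1,-1) = 20.4760; S(1,+0) = 24.0100; S(1,+1) = 28.1539
  k=2: S(2,-2) = 17.4622; S(2,-1) = 20.4760; S(2,+0) = 24.0100; S(2,+1) = 28.1539; S(2,+2) = 33.0131
  k=3: S(3,-3) = 14.8919; S(3,-2) = 17.4622; S(3,-1) = 20.4760; S(3,+0) = 24.0100; S(3,+1) = 28.1539; S(3,+2) = 33.0131; S(3,+3) = 38.7109
Terminal payoffs V(N, j) = max(K - S_T, 0):
  V(3,-3) = 12.328063; V(3,-2) = 9.757831; V(3,-1) = 6.743998; V(3,+0) = 3.210000; V(3,+1) = 0.000000; V(3,+2) = 0.000000; V(3,+3) = 0.000000
Backward induction: V(k, j) = exp(-r*dt) * [p_u * V(k+1, j+1) + p_m * V(k+1, j) + p_d * V(k+1, j-1)]
  V(2,-2) = exp(-r*dt) * [p_u*6.743998 + p_m*9.757831 + p_d*12.328063] = 9.037187
  V(2,-1) = exp(-r*dt) * [p_u*3.210000 + p_m*6.743998 + p_d*9.757831] = 6.024123
  V(2,+0) = exp(-r*dt) * [p_u*0.000000 + p_m*3.210000 + p_d*6.743998] = 2.707556
  V(2,+1) = exp(-r*dt) * [p_u*0.000000 + p_m*0.000000 + p_d*3.210000] = 0.297279
  V(2,+2) = exp(-r*dt) * [p_u*0.000000 + p_m*0.000000 + p_d*0.000000] = 0.000000
  V(1,-1) = exp(-r*dt) * [p_u*2.707556 + p_m*6.024123 + p_d*9.037187] = 5.373763
  V(1,+0) = exp(-r*dt) * [p_u*0.297279 + p_m*2.707556 + p_d*6.024123] = 2.383770
  V(1,+1) = exp(-r*dt) * [p_u*0.000000 + p_m*0.297279 + p_d*2.707556] = 0.443654
  V(0,+0) = exp(-r*dt) * [p_u*0.443654 + p_m*2.383770 + p_d*5.373763] = 2.147370


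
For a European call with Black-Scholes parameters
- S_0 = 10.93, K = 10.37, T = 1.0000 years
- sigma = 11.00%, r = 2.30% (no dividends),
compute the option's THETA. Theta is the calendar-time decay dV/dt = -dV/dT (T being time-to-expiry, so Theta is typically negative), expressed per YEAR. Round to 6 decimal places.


Answer: Theta = -0.353723

Derivation:
d1 = 0.7422207268; d2 = 0.6322207268
phi(d1) = 0.3028903752; exp(-qT) = 1.0000000000; exp(-rT) = 0.9772624838
Theta = -S*exp(-qT)*phi(d1)*sigma/(2*sqrt(T)) - r*K*exp(-rT)*N(d2) + q*S*exp(-qT)*N(d1)
N(d1) = 0.7710231937; N(d2) = 0.7363786723; sqrt(T) = 1.0000000000
Term 1 = -10.9300 * 1.0000000000 * 0.3028903752 * 0.1100 / (2 * 1.0000000000) = -0.1820825491
Term 2 = -0.0230 * 10.3700 * 0.9772624838 * 0.7363786723 = -0.1716402036
Term 3 = 0 (no dividend yield, q = 0)
Theta = -0.1820825491 + (-0.1716402036) + (0.0000000000) = -0.353723


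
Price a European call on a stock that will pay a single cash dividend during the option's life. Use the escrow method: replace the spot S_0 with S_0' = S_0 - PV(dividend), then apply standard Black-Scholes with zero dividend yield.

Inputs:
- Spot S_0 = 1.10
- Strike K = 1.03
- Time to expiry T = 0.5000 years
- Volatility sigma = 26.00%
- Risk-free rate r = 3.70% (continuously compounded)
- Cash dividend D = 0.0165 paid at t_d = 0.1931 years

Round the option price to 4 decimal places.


Answer: Price = 0.1183

Derivation:
PV(D) = D * exp(-r * t_d) = 0.0165 * 0.99288076 = 0.01638253
S_0' = S_0 - PV(D) = 1.1000 - 0.01638253 = 1.08361747
d1 = (ln(S_0'/K) + (r + sigma^2/2)*T) / (sigma*sqrt(T)) = 0.46857328
d2 = d1 - sigma*sqrt(T) = 0.28472551
exp(-rT) = 0.98167007
N(d1) = 0.68031266; N(d2) = 0.61207278
C = S_0' * N(d1) - K * exp(-rT) * N(d2) = 1.08361747 * 0.68031266 - 1.0300 * 0.98167007 * 0.61207278 = 0.1183


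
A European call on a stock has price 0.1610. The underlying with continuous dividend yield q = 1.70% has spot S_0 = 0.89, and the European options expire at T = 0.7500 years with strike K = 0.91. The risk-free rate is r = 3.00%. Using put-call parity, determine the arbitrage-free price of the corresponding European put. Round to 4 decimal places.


Answer: Put price = 0.1720

Derivation:
Put-call parity: C - P = S_0 * exp(-qT) - K * exp(-rT).
S_0 * exp(-qT) = 0.8900 * 0.98733094 = 0.87872453
K * exp(-rT) = 0.9100 * 0.97775124 = 0.88975363
P = C - S*exp(-qT) + K*exp(-rT)
P = 0.1610 - 0.87872453 + 0.88975363 = 0.1720


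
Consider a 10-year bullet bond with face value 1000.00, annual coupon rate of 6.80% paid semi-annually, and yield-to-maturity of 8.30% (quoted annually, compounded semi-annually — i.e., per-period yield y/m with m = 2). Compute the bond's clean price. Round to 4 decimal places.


Coupon per period c = face * coupon_rate / m = 34.000000
Periods per year m = 2; per-period yield y/m = 0.041500
Number of cashflows N = 20
Cashflows (t years, CF_t, discount factor 1/(1+y/m)^(m*t), PV):
  t = 0.5000: CF_t = 34.000000, DF = 0.960154, PV = 32.645223
  t = 1.0000: CF_t = 34.000000, DF = 0.921895, PV = 31.344429
  t = 1.5000: CF_t = 34.000000, DF = 0.885161, PV = 30.095468
  t = 2.0000: CF_t = 34.000000, DF = 0.849890, PV = 28.896272
  t = 2.5000: CF_t = 34.000000, DF = 0.816025, PV = 27.744861
  t = 3.0000: CF_t = 34.000000, DF = 0.783510, PV = 26.639328
  t = 3.5000: CF_t = 34.000000, DF = 0.752290, PV = 25.577848
  t = 4.0000: CF_t = 34.000000, DF = 0.722314, PV = 24.558663
  t = 4.5000: CF_t = 34.000000, DF = 0.693532, PV = 23.580089
  t = 5.0000: CF_t = 34.000000, DF = 0.665897, PV = 22.640508
  t = 5.5000: CF_t = 34.000000, DF = 0.639364, PV = 21.738366
  t = 6.0000: CF_t = 34.000000, DF = 0.613887, PV = 20.872171
  t = 6.5000: CF_t = 34.000000, DF = 0.589426, PV = 20.040491
  t = 7.0000: CF_t = 34.000000, DF = 0.565940, PV = 19.241950
  t = 7.5000: CF_t = 34.000000, DF = 0.543389, PV = 18.475228
  t = 8.0000: CF_t = 34.000000, DF = 0.521737, PV = 17.739057
  t = 8.5000: CF_t = 34.000000, DF = 0.500948, PV = 17.032220
  t = 9.0000: CF_t = 34.000000, DF = 0.480987, PV = 16.353548
  t = 9.5000: CF_t = 34.000000, DF = 0.461821, PV = 15.701918
  t = 10.0000: CF_t = 1034.000000, DF = 0.443419, PV = 458.495474
Price P = sum_t PV_t = 899.413112

Answer: Price = 899.4131


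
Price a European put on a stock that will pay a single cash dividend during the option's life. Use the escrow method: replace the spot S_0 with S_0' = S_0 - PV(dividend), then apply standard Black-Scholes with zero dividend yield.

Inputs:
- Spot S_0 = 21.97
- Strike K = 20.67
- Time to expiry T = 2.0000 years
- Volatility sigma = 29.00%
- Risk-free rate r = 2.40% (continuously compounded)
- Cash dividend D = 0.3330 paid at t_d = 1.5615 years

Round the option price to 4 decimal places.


Answer: Price = 2.4723

Derivation:
PV(D) = D * exp(-r * t_d) = 0.3330 * 0.96321753 = 0.32075144
S_0' = S_0 - PV(D) = 21.9700 - 0.32075144 = 21.64924856
d1 = (ln(S_0'/K) + (r + sigma^2/2)*T) / (sigma*sqrt(T)) = 0.43496179
d2 = d1 - sigma*sqrt(T) = 0.02483986
exp(-rT) = 0.95313379
N(-d1) = 0.33179508; N(-d2) = 0.49009135
P = K * exp(-rT) * N(-d2) - S_0' * N(-d1) = 20.6700 * 0.95313379 * 0.49009135 - 21.64924856 * 0.33179508 = 2.4723


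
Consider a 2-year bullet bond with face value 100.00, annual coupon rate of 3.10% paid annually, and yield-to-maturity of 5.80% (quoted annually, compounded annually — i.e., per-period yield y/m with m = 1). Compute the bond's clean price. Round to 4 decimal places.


Answer: Price = 95.0359

Derivation:
Coupon per period c = face * coupon_rate / m = 3.100000
Periods per year m = 1; per-period yield y/m = 0.058000
Number of cashflows N = 2
Cashflows (t years, CF_t, discount factor 1/(1+y/m)^(m*t), PV):
  t = 1.0000: CF_t = 3.100000, DF = 0.945180, PV = 2.930057
  t = 2.0000: CF_t = 103.100000, DF = 0.893364, PV = 92.105874
Price P = sum_t PV_t = 95.035931


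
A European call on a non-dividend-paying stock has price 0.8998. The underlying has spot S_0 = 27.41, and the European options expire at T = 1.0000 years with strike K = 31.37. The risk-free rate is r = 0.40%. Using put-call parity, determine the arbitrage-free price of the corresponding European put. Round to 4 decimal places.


Answer: Put price = 4.7346

Derivation:
Put-call parity: C - P = S_0 * exp(-qT) - K * exp(-rT).
S_0 * exp(-qT) = 27.4100 * 1.00000000 = 27.41000000
K * exp(-rT) = 31.3700 * 0.99600799 = 31.24477063
P = C - S*exp(-qT) + K*exp(-rT)
P = 0.8998 - 27.41000000 + 31.24477063 = 4.7346


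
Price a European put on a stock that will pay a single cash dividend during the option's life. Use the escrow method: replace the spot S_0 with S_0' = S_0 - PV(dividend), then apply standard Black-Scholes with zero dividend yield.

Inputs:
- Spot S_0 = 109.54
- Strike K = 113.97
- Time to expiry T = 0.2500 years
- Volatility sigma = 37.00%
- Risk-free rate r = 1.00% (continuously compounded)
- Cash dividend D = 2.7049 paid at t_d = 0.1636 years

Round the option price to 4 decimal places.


Answer: Price = 12.0014

Derivation:
PV(D) = D * exp(-r * t_d) = 2.7049 * 0.99836534 = 2.70047840
S_0' = S_0 - PV(D) = 109.5400 - 2.70047840 = 106.83952160
d1 = (ln(S_0'/K) + (r + sigma^2/2)*T) / (sigma*sqrt(T)) = -0.24321538
d2 = d1 - sigma*sqrt(T) = -0.42821538
exp(-rT) = 0.99750312
N(-d1) = 0.59608072; N(-d2) = 0.66575284
P = K * exp(-rT) * N(-d2) - S_0' * N(-d1) = 113.9700 * 0.99750312 * 0.66575284 - 106.83952160 * 0.59608072 = 12.0014


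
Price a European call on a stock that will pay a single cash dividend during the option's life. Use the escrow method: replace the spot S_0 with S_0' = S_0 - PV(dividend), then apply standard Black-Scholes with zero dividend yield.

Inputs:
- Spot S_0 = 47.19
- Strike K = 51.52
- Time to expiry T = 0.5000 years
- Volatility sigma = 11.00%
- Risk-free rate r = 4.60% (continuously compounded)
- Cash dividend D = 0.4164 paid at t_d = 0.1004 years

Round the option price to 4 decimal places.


PV(D) = D * exp(-r * t_d) = 0.4164 * 0.99539225 = 0.41448133
S_0' = S_0 - PV(D) = 47.1900 - 0.41448133 = 46.77551867
d1 = (ln(S_0'/K) + (r + sigma^2/2)*T) / (sigma*sqrt(T)) = -0.90747669
d2 = d1 - sigma*sqrt(T) = -0.98525843
exp(-rT) = 0.97726248
N(d1) = 0.18207739; N(d2) = 0.16224857
C = S_0' * N(d1) - K * exp(-rT) * N(d2) = 46.77551867 * 0.18207739 - 51.5200 * 0.97726248 * 0.16224857 = 0.3478

Answer: Price = 0.3478


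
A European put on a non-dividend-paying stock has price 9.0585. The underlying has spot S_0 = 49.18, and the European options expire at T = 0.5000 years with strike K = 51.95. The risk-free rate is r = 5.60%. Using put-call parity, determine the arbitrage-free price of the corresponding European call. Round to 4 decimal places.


Put-call parity: C - P = S_0 * exp(-qT) - K * exp(-rT).
S_0 * exp(-qT) = 49.1800 * 1.00000000 = 49.18000000
K * exp(-rT) = 51.9500 * 0.97238837 = 50.51557566
C = P + S*exp(-qT) - K*exp(-rT)
C = 9.0585 + 49.18000000 - 50.51557566 = 7.7229

Answer: Call price = 7.7229


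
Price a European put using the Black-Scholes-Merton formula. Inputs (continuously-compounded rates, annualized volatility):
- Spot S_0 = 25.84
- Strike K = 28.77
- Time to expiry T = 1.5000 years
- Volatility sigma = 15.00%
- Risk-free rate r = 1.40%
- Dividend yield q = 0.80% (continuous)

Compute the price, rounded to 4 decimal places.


Answer: Price = 3.5598

Derivation:
d1 = (ln(S/K) + (r - q + 0.5*sigma^2) * T) / (sigma * sqrt(T)) = -0.44381760
d2 = d1 - sigma * sqrt(T) = -0.62752933
exp(-rT) = 0.97921896; exp(-qT) = 0.98807171
P = K * exp(-rT) * N(-d2) - S_0 * exp(-qT) * N(-d1)
N(-d1) = 0.67141277; N(-d2) = 0.73484384
P = 28.7700 * 0.97921896 * 0.73484384 - 25.8400 * 0.98807171 * 0.67141277 = 3.5598


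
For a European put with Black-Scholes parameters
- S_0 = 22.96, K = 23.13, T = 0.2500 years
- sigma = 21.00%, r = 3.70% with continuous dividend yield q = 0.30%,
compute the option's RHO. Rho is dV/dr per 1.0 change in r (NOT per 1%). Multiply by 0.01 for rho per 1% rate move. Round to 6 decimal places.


Answer: Rho = -2.960150

Derivation:
d1 = 0.0631961448; d2 = -0.0418038552
phi(d1) = 0.3981464369; exp(-qT) = 0.9992502812; exp(-rT) = 0.9907926496
N(-d2) = 0.5166724691
Rho = -K*T*exp(-rT)*N(-d2) = -23.1300 * 0.2500 * 0.9907926496 * 0.5166724691 = -2.960150


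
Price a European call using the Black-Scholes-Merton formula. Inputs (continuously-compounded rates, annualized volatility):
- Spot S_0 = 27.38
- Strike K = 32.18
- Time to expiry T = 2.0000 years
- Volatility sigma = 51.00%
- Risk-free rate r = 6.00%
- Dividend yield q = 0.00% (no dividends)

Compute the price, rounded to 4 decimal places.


d1 = (ln(S/K) + (r - q + 0.5*sigma^2) * T) / (sigma * sqrt(T)) = 0.30304056
d2 = d1 - sigma * sqrt(T) = -0.41820835
exp(-rT) = 0.88692044; exp(-qT) = 1.00000000
C = S_0 * exp(-qT) * N(d1) - K * exp(-rT) * N(d2)
N(d1) = 0.61907053; N(d2) = 0.33789739
C = 27.3800 * 1.00000000 * 0.61907053 - 32.1800 * 0.88692044 * 0.33789739 = 7.3062

Answer: Price = 7.3062


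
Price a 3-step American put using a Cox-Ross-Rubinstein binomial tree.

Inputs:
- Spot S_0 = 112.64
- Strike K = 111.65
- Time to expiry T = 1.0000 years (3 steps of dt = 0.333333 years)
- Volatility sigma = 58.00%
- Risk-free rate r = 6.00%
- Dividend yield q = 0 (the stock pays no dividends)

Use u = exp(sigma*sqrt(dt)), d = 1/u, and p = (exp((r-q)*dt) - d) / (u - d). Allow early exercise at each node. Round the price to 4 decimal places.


Answer: Price = V(0,0) = 23.8857

Derivation:
dt = T/N = 0.333333
u = exp(sigma*sqrt(dt)) = 1.397749; d = 1/u = 0.715436
p = (exp((r-q)*dt) - d) / (u - d) = 0.446665
Discount per step: exp(-r*dt) = 0.980199
Stock lattice S(k, i) with i counting down-moves:
  k=0: S(0,0) = 112.6400
  k=1: S(1,0) = 157.4425; S(1,1) = 80.5867
  k=2: S(2,0) = 220.0651; S(2,1) = 112.6400; S(2,2) = 57.6546
  k=3: S(3,0) = 307.5957; S(3,1) = 157.4425; S(3,2) = 80.5867; S(3,3) = 41.2482
Terminal payoffs V(N, i) = max(K - S_T, 0):
  V(3,0) = 0.000000; V(3,1) = 0.000000; V(3,2) = 31.063291; V(3,3) = 70.401802
Backward induction: V(k, i) = exp(-r*dt) * [p * V(k+1, i) + (1-p) * V(k+1, i+1)]; then take max(V_cont, immediate exercise) for American.
  V(2,0) = exp(-r*dt) * [p*0.000000 + (1-p)*0.000000] = 0.000000; exercise = 0.000000; V(2,0) = max -> 0.000000
  V(2,1) = exp(-r*dt) * [p*0.000000 + (1-p)*31.063291] = 16.848054; exercise = 0.000000; V(2,1) = max -> 16.848054
  V(2,2) = exp(-r*dt) * [p*31.063291 + (1-p)*70.401802] = 51.784550; exercise = 53.995369; V(2,2) = max -> 53.995369
  V(1,0) = exp(-r*dt) * [p*0.000000 + (1-p)*16.848054] = 9.138019; exercise = 0.000000; V(1,0) = max -> 9.138019
  V(1,1) = exp(-r*dt) * [p*16.848054 + (1-p)*53.995369] = 36.662337; exercise = 31.063291; V(1,1) = max -> 36.662337
  V(0,0) = exp(-r*dt) * [p*9.138019 + (1-p)*36.662337] = 23.885666; exercise = 0.000000; V(0,0) = max -> 23.885666


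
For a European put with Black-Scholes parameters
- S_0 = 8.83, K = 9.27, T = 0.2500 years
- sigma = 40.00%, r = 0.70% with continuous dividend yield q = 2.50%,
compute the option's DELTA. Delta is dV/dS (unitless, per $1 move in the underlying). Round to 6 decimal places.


d1 = -0.1656418248; d2 = -0.3656418248
phi(d1) = 0.3935067174; exp(-qT) = 0.9937694906; exp(-rT) = 0.9982515304
N(-d1) = 0.5657805848
Delta = -exp(-qT) * N(-d1) = -0.9937694906 * 0.5657805848 = -0.562255

Answer: Delta = -0.562255


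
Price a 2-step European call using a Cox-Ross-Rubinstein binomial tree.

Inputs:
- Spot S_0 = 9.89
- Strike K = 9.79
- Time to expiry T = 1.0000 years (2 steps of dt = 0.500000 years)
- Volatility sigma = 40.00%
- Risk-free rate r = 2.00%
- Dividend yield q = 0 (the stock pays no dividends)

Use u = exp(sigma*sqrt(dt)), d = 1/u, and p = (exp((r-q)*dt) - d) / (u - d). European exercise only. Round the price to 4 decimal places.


dt = T/N = 0.500000
u = exp(sigma*sqrt(dt)) = 1.326896; d = 1/u = 0.753638
p = (exp((r-q)*dt) - d) / (u - d) = 0.447289
Discount per step: exp(-r*dt) = 0.990050
Stock lattice S(k, i) with i counting down-moves:
  k=0: S(0,0) = 9.8900
  k=1: S(1,0) = 13.1230; S(1,1) = 7.4535
  k=2: S(2,0) = 17.4129; S(2,1) = 9.8900; S(2,2) = 5.6172
Terminal payoffs V(N, i) = max(S_T - K, 0):
  V(2,0) = 7.622870; V(2,1) = 0.100000; V(2,2) = 0.000000
Backward induction: V(k, i) = exp(-r*dt) * [p * V(k+1, i) + (1-p) * V(k+1, i+1)].
  V(1,0) = exp(-r*dt) * [p*7.622870 + (1-p)*0.100000] = 3.430418
  V(1,1) = exp(-r*dt) * [p*0.100000 + (1-p)*0.000000] = 0.044284
  V(0,0) = exp(-r*dt) * [p*3.430418 + (1-p)*0.044284] = 1.543352

Answer: Price = V(0,0) = 1.5434


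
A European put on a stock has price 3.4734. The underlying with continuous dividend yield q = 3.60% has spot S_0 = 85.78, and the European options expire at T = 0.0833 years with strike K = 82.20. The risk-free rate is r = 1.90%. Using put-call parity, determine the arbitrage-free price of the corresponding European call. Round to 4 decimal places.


Answer: Call price = 6.9265

Derivation:
Put-call parity: C - P = S_0 * exp(-qT) - K * exp(-rT).
S_0 * exp(-qT) = 85.7800 * 0.99700569 = 85.52314825
K * exp(-rT) = 82.2000 * 0.99841855 = 82.07000496
C = P + S*exp(-qT) - K*exp(-rT)
C = 3.4734 + 85.52314825 - 82.07000496 = 6.9265
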